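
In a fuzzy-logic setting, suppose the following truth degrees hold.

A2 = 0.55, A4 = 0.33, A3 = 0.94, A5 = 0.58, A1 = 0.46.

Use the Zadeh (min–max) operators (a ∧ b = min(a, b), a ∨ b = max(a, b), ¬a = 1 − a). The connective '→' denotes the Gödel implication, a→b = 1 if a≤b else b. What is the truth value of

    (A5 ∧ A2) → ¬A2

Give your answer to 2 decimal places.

0.45

A5 ∧ A2 = min(a, b) on (0.58, 0.55) = 0.55
¬A2 = 1 − 0.55 = 0.45
(A5 ∧ A2) → ¬A2  [Gödel: 1 if a≤b else b] with a=0.55, b=0.45 → 0.45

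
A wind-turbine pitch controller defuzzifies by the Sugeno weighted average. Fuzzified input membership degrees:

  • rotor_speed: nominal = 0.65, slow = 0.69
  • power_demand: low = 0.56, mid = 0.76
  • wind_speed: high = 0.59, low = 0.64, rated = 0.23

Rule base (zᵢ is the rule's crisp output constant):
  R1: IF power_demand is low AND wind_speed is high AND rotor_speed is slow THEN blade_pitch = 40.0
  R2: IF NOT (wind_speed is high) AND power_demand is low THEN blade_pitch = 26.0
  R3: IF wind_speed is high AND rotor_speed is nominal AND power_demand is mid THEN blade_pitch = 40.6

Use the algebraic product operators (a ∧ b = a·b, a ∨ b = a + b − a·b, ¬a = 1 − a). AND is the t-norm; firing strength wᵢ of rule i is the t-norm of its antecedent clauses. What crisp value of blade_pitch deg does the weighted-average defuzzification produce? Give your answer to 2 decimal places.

35.94

R1 (z=40.0): low=0.56, high=0.59, slow=0.69; AND[a·b] → w = 0.2280
R2 (z=26.0): ¬high=1−0.59=0.41, low=0.56; AND[a·b] → w = 0.2296
R3 (z=40.6): high=0.59, nominal=0.65, mid=0.76; AND[a·b] → w = 0.2915
Weighted average = (0.2280·40.0 + 0.2296·26.0 + 0.2915·40.6) / (0.2280 + 0.2296 + 0.2915)
  = 26.9219 / 0.7490 = 35.94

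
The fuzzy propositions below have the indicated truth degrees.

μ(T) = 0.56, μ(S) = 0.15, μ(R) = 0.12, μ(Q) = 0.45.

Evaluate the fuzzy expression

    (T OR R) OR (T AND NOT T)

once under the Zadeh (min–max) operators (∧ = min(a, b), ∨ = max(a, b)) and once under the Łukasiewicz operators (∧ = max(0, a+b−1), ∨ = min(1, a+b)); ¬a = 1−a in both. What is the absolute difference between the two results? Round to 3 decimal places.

Under Zadeh (min–max):
  T OR R = max(a, b) on (0.56, 0.12) = 0.56
  NOT T = 1 − 0.56 = 0.44
  T AND NOT T = min(a, b) on (0.56, 0.44) = 0.44
  (T OR R) OR (T AND NOT T) = max(a, b) on (0.56, 0.44) = 0.56
  → value = 0.5600
Under Łukasiewicz:
  T OR R = min(1, a+b) on (0.56, 0.12) = 0.68
  NOT T = 1 − 0.56 = 0.44
  T AND NOT T = max(0, a+b−1) on (0.56, 0.44) = 0.00
  (T OR R) OR (T AND NOT T) = min(1, a+b) on (0.68, 0.00) = 0.68
  → value = 0.6800
|0.5600 − 0.6800| = 0.120

0.120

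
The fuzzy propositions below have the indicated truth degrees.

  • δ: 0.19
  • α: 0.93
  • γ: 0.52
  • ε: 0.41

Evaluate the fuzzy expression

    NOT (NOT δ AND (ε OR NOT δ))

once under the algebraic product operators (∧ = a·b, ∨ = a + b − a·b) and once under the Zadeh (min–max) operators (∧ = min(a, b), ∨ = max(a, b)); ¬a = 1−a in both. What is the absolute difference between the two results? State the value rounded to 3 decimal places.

Under algebraic product:
  NOT δ = 1 − 0.1900 = 0.8100
  NOT δ = 1 − 0.1900 = 0.8100
  ε OR NOT δ = a + b − a·b on (0.4100, 0.8100) = 0.8879
  NOT δ AND (ε OR NOT δ) = a·b on (0.8100, 0.8879) = 0.7192
  NOT (NOT δ AND (ε OR NOT δ)) = 1 − 0.7192 = 0.2808
  → value = 0.2808
Under Zadeh (min–max):
  NOT δ = 1 − 0.19 = 0.81
  NOT δ = 1 − 0.19 = 0.81
  ε OR NOT δ = max(a, b) on (0.41, 0.81) = 0.81
  NOT δ AND (ε OR NOT δ) = min(a, b) on (0.81, 0.81) = 0.81
  NOT (NOT δ AND (ε OR NOT δ)) = 1 − 0.81 = 0.19
  → value = 0.1900
|0.2808 − 0.1900| = 0.091

0.091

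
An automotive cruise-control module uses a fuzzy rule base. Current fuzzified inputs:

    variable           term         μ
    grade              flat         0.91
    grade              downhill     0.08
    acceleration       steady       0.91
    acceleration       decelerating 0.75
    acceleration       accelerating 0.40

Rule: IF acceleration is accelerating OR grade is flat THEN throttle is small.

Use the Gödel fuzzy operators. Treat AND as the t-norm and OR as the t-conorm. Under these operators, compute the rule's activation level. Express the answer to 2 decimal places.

firing strength: accelerating=0.40, flat=0.91; OR[max(a, b)] → w = 0.91

0.91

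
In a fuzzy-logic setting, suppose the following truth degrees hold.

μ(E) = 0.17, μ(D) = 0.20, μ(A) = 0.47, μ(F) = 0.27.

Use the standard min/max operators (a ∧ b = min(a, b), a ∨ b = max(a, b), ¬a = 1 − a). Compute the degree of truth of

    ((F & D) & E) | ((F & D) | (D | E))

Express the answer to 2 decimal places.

0.20

F & D = min(a, b) on (0.27, 0.20) = 0.20
(F & D) & E = min(a, b) on (0.20, 0.17) = 0.17
F & D = min(a, b) on (0.27, 0.20) = 0.20
D | E = max(a, b) on (0.20, 0.17) = 0.20
(F & D) | (D | E) = max(a, b) on (0.20, 0.20) = 0.20
((F & D) & E) | ((F & D) | (D | E)) = max(a, b) on (0.17, 0.20) = 0.20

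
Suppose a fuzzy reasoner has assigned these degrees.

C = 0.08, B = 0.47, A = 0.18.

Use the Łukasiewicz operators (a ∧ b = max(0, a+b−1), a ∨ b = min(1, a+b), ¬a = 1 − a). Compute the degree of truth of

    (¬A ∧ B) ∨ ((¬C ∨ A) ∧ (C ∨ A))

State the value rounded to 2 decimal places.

¬A = 1 − 0.18 = 0.82
¬A ∧ B = max(0, a+b−1) on (0.82, 0.47) = 0.29
¬C = 1 − 0.08 = 0.92
¬C ∨ A = min(1, a+b) on (0.92, 0.18) = 1.00
C ∨ A = min(1, a+b) on (0.08, 0.18) = 0.26
(¬C ∨ A) ∧ (C ∨ A) = max(0, a+b−1) on (1.00, 0.26) = 0.26
(¬A ∧ B) ∨ ((¬C ∨ A) ∧ (C ∨ A)) = min(1, a+b) on (0.29, 0.26) = 0.55

0.55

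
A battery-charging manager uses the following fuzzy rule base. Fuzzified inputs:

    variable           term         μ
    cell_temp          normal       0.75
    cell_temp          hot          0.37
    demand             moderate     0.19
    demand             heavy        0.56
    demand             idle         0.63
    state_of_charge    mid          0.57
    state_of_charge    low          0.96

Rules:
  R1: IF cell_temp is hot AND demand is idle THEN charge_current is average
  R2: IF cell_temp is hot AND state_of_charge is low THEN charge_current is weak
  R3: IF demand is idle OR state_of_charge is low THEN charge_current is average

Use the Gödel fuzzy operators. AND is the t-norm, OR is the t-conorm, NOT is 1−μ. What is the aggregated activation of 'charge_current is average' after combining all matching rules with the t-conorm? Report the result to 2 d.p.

R1: hot=0.37, idle=0.63; AND[min(a, b)] → w = 0.37
R2: hot=0.37, low=0.96; AND[min(a, b)] → w = 0.37
R3: idle=0.63, low=0.96; OR[max(a, b)] → w = 0.96
Rules with consequent 'average': {R1, R3} → strengths 0.37, 0.96
Aggregate via t-conorm [max(a, b)]: 0.96

0.96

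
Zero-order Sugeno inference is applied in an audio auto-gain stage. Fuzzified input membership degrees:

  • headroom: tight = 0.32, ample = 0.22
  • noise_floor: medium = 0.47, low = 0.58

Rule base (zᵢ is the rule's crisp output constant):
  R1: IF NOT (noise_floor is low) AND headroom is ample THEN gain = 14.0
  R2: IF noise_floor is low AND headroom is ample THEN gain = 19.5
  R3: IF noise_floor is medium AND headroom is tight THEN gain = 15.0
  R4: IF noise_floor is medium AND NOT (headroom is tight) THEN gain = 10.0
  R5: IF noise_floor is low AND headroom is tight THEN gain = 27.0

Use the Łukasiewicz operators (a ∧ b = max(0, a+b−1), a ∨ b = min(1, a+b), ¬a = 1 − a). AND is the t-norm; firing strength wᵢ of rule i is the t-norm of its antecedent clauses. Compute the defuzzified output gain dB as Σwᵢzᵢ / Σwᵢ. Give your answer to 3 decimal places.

R1 (z=14.0): ¬low=1−0.58=0.42, ample=0.22; AND[max(0, a+b−1)] → w = 0.00
R2 (z=19.5): low=0.58, ample=0.22; AND[max(0, a+b−1)] → w = 0.00
R3 (z=15.0): medium=0.47, tight=0.32; AND[max(0, a+b−1)] → w = 0.00
R4 (z=10.0): medium=0.47, ¬tight=1−0.32=0.68; AND[max(0, a+b−1)] → w = 0.15
R5 (z=27.0): low=0.58, tight=0.32; AND[max(0, a+b−1)] → w = 0.00
Weighted average = (0.00·14.0 + 0.00·19.5 + 0.00·15.0 + 0.15·10.0 + 0.00·27.0) / (0.00 + 0.00 + 0.00 + 0.15 + 0.00)
  = 1.5000 / 0.1500 = 10.000

10.000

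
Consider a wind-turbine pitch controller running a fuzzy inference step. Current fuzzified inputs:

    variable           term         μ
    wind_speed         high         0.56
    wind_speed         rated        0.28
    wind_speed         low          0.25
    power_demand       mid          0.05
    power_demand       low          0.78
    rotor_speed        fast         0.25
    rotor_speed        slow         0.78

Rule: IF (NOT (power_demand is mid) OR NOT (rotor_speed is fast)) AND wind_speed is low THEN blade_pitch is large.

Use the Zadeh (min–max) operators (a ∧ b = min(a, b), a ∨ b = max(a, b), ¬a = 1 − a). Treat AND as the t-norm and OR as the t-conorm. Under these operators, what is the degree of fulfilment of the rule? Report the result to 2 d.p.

firing strength: (¬mid=1−0.05=0.95 OR ¬fast=1−0.25=0.75) = 0.95; AND[min(a, b)] with low=0.25 → w = 0.25

0.25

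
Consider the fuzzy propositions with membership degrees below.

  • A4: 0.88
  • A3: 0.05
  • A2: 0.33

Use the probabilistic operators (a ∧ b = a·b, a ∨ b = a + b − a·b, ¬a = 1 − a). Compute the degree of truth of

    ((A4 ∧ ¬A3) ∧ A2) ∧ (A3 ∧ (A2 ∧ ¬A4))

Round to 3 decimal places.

0.001

¬A3 = 1 − 0.0500 = 0.9500
A4 ∧ ¬A3 = a·b on (0.8800, 0.9500) = 0.8360
(A4 ∧ ¬A3) ∧ A2 = a·b on (0.8360, 0.3300) = 0.2759
¬A4 = 1 − 0.8800 = 0.1200
A2 ∧ ¬A4 = a·b on (0.3300, 0.1200) = 0.0396
A3 ∧ (A2 ∧ ¬A4) = a·b on (0.0500, 0.0396) = 0.0020
((A4 ∧ ¬A3) ∧ A2) ∧ (A3 ∧ (A2 ∧ ¬A4)) = a·b on (0.2759, 0.0020) = 0.0005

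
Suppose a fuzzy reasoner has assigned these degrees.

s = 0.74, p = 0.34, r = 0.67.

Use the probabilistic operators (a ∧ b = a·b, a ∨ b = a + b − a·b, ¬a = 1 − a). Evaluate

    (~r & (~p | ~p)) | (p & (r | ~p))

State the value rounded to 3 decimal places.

~r = 1 − 0.6700 = 0.3300
~p = 1 − 0.3400 = 0.6600
~p = 1 − 0.3400 = 0.6600
~p | ~p = a + b − a·b on (0.6600, 0.6600) = 0.8844
~r & (~p | ~p) = a·b on (0.3300, 0.8844) = 0.2919
~p = 1 − 0.3400 = 0.6600
r | ~p = a + b − a·b on (0.6700, 0.6600) = 0.8878
p & (r | ~p) = a·b on (0.3400, 0.8878) = 0.3019
(~r & (~p | ~p)) | (p & (r | ~p)) = a + b − a·b on (0.2919, 0.3019) = 0.5056

0.506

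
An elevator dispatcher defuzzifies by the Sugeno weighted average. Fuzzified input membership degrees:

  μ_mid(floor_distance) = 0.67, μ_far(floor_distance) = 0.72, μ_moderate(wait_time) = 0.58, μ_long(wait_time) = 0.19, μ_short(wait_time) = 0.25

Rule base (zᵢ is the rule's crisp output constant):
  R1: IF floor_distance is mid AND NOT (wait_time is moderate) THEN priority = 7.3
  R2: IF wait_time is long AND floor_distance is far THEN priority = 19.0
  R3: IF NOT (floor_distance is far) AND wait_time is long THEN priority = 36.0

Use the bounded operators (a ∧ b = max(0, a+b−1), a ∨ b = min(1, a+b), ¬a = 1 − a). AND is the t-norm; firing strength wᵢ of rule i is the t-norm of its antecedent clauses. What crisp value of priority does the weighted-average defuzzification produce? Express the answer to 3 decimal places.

R1 (z=7.3): mid=0.67, ¬moderate=1−0.58=0.42; AND[max(0, a+b−1)] → w = 0.09
R2 (z=19.0): long=0.19, far=0.72; AND[max(0, a+b−1)] → w = 0.00
R3 (z=36.0): ¬far=1−0.72=0.28, long=0.19; AND[max(0, a+b−1)] → w = 0.00
Weighted average = (0.09·7.3 + 0.00·19.0 + 0.00·36.0) / (0.09 + 0.00 + 0.00)
  = 0.6570 / 0.0900 = 7.300

7.300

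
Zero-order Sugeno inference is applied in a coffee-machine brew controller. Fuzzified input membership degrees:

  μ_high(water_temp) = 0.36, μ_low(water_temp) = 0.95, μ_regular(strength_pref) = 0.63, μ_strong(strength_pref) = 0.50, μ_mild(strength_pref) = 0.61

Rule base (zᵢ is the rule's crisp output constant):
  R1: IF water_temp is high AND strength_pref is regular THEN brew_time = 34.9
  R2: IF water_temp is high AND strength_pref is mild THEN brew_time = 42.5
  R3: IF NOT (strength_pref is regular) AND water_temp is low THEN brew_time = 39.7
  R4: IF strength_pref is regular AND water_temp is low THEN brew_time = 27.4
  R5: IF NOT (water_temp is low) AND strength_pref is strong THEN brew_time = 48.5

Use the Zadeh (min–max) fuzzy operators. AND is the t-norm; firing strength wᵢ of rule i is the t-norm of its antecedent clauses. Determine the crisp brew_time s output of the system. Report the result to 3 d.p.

R1 (z=34.9): high=0.36, regular=0.63; AND[min(a, b)] → w = 0.36
R2 (z=42.5): high=0.36, mild=0.61; AND[min(a, b)] → w = 0.36
R3 (z=39.7): ¬regular=1−0.63=0.37, low=0.95; AND[min(a, b)] → w = 0.37
R4 (z=27.4): regular=0.63, low=0.95; AND[min(a, b)] → w = 0.63
R5 (z=48.5): ¬low=1−0.95=0.05, strong=0.50; AND[min(a, b)] → w = 0.05
Weighted average = (0.36·34.9 + 0.36·42.5 + 0.37·39.7 + 0.63·27.4 + 0.05·48.5) / (0.36 + 0.36 + 0.37 + 0.63 + 0.05)
  = 62.2400 / 1.7700 = 35.164

35.164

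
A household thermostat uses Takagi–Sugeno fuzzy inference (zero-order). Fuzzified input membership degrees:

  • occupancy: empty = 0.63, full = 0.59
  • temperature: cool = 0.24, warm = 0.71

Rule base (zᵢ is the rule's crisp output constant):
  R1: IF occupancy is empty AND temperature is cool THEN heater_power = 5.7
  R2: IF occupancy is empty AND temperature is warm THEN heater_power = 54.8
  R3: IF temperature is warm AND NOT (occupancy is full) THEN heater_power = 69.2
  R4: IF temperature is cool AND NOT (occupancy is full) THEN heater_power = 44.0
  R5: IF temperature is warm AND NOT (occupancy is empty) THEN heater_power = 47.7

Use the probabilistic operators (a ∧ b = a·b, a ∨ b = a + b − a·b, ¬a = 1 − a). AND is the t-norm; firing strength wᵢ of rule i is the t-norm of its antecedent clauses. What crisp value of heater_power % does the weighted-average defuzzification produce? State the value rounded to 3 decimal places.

49.875

R1 (z=5.7): empty=0.63, cool=0.24; AND[a·b] → w = 0.1512
R2 (z=54.8): empty=0.63, warm=0.71; AND[a·b] → w = 0.4473
R3 (z=69.2): warm=0.71, ¬full=1−0.59=0.41; AND[a·b] → w = 0.2911
R4 (z=44.0): cool=0.24, ¬full=1−0.59=0.41; AND[a·b] → w = 0.0984
R5 (z=47.7): warm=0.71, ¬empty=1−0.63=0.37; AND[a·b] → w = 0.2627
Weighted average = (0.1512·5.7 + 0.4473·54.8 + 0.2911·69.2 + 0.0984·44.0 + 0.2627·47.7) / (0.1512 + 0.4473 + 0.2911 + 0.0984 + 0.2627)
  = 62.3784 / 1.2507 = 49.875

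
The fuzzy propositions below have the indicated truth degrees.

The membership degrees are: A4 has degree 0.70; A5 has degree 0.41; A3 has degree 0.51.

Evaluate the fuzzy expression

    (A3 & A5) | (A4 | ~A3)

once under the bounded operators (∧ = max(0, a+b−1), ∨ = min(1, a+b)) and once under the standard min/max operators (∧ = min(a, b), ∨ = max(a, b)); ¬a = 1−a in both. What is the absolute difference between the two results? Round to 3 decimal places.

Under bounded:
  A3 & A5 = max(0, a+b−1) on (0.51, 0.41) = 0.00
  ~A3 = 1 − 0.51 = 0.49
  A4 | ~A3 = min(1, a+b) on (0.70, 0.49) = 1.00
  (A3 & A5) | (A4 | ~A3) = min(1, a+b) on (0.00, 1.00) = 1.00
  → value = 1.0000
Under standard min/max:
  A3 & A5 = min(a, b) on (0.51, 0.41) = 0.41
  ~A3 = 1 − 0.51 = 0.49
  A4 | ~A3 = max(a, b) on (0.70, 0.49) = 0.70
  (A3 & A5) | (A4 | ~A3) = max(a, b) on (0.41, 0.70) = 0.70
  → value = 0.7000
|1.0000 − 0.7000| = 0.300

0.300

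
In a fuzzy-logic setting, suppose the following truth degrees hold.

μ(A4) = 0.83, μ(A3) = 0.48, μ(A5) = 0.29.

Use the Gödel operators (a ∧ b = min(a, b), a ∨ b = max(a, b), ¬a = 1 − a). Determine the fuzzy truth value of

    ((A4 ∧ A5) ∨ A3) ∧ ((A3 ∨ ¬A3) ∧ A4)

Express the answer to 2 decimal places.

A4 ∧ A5 = min(a, b) on (0.83, 0.29) = 0.29
(A4 ∧ A5) ∨ A3 = max(a, b) on (0.29, 0.48) = 0.48
¬A3 = 1 − 0.48 = 0.52
A3 ∨ ¬A3 = max(a, b) on (0.48, 0.52) = 0.52
(A3 ∨ ¬A3) ∧ A4 = min(a, b) on (0.52, 0.83) = 0.52
((A4 ∧ A5) ∨ A3) ∧ ((A3 ∨ ¬A3) ∧ A4) = min(a, b) on (0.48, 0.52) = 0.48

0.48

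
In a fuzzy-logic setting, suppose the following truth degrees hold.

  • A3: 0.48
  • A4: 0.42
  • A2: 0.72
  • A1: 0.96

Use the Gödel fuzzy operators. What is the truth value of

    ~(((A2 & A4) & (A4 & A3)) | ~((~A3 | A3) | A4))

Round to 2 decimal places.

A2 & A4 = min(a, b) on (0.72, 0.42) = 0.42
A4 & A3 = min(a, b) on (0.42, 0.48) = 0.42
(A2 & A4) & (A4 & A3) = min(a, b) on (0.42, 0.42) = 0.42
~A3 = 1 − 0.48 = 0.52
~A3 | A3 = max(a, b) on (0.52, 0.48) = 0.52
(~A3 | A3) | A4 = max(a, b) on (0.52, 0.42) = 0.52
~((~A3 | A3) | A4) = 1 − 0.52 = 0.48
((A2 & A4) & (A4 & A3)) | ~((~A3 | A3) | A4) = max(a, b) on (0.42, 0.48) = 0.48
~(((A2 & A4) & (A4 & A3)) | ~((~A3 | A3) | A4)) = 1 − 0.48 = 0.52

0.52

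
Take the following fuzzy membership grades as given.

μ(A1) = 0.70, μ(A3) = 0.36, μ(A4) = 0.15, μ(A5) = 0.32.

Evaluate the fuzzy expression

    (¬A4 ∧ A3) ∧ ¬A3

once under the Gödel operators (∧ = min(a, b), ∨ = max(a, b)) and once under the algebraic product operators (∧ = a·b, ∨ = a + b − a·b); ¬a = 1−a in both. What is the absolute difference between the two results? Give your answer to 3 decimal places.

0.164

Under Gödel:
  ¬A4 = 1 − 0.15 = 0.85
  ¬A4 ∧ A3 = min(a, b) on (0.85, 0.36) = 0.36
  ¬A3 = 1 − 0.36 = 0.64
  (¬A4 ∧ A3) ∧ ¬A3 = min(a, b) on (0.36, 0.64) = 0.36
  → value = 0.3600
Under algebraic product:
  ¬A4 = 1 − 0.1500 = 0.8500
  ¬A4 ∧ A3 = a·b on (0.8500, 0.3600) = 0.3060
  ¬A3 = 1 − 0.3600 = 0.6400
  (¬A4 ∧ A3) ∧ ¬A3 = a·b on (0.3060, 0.6400) = 0.1958
  → value = 0.1958
|0.3600 − 0.1958| = 0.164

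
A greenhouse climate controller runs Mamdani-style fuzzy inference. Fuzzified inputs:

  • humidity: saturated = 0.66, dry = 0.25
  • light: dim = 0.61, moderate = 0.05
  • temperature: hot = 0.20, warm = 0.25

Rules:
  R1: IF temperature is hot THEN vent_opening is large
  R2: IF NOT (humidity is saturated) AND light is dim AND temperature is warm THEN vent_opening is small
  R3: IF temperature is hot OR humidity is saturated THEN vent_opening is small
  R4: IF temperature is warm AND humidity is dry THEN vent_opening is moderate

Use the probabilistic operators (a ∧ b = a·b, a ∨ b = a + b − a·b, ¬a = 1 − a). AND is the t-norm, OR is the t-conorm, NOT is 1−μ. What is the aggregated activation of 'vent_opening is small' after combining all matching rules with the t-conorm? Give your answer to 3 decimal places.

R1: hot=0.20 → w = 0.2000
R2: ¬saturated=1−0.66=0.34, dim=0.61, warm=0.25; AND[a·b] → w = 0.0518
R3: hot=0.20, saturated=0.66; OR[a + b − a·b] → w = 0.7280
R4: warm=0.25, dry=0.25; AND[a·b] → w = 0.0625
Rules with consequent 'small': {R2, R3} → strengths 0.0518, 0.7280
Aggregate via t-conorm [a + b − a·b]: 0.7421

0.742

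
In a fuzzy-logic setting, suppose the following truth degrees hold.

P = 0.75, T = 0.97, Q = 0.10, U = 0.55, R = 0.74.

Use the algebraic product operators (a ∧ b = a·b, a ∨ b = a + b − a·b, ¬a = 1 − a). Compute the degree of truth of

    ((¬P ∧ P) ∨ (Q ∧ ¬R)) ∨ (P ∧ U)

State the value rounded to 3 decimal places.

¬P = 1 − 0.7500 = 0.2500
¬P ∧ P = a·b on (0.2500, 0.7500) = 0.1875
¬R = 1 − 0.7400 = 0.2600
Q ∧ ¬R = a·b on (0.1000, 0.2600) = 0.0260
(¬P ∧ P) ∨ (Q ∧ ¬R) = a + b − a·b on (0.1875, 0.0260) = 0.2086
P ∧ U = a·b on (0.7500, 0.5500) = 0.4125
((¬P ∧ P) ∨ (Q ∧ ¬R)) ∨ (P ∧ U) = a + b − a·b on (0.2086, 0.4125) = 0.5351

0.535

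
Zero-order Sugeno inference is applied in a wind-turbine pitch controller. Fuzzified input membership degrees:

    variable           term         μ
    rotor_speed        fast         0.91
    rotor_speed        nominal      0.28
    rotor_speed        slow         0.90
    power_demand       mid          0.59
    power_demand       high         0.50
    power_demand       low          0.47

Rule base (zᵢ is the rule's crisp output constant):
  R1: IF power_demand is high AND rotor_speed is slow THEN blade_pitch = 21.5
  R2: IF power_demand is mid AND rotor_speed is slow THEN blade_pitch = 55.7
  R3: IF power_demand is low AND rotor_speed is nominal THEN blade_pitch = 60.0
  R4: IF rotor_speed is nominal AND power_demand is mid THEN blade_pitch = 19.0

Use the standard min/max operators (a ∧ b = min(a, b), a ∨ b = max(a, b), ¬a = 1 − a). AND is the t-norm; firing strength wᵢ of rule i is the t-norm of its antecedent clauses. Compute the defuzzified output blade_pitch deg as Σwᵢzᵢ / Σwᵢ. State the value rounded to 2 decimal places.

39.84

R1 (z=21.5): high=0.50, slow=0.90; AND[min(a, b)] → w = 0.50
R2 (z=55.7): mid=0.59, slow=0.90; AND[min(a, b)] → w = 0.59
R3 (z=60.0): low=0.47, nominal=0.28; AND[min(a, b)] → w = 0.28
R4 (z=19.0): nominal=0.28, mid=0.59; AND[min(a, b)] → w = 0.28
Weighted average = (0.50·21.5 + 0.59·55.7 + 0.28·60.0 + 0.28·19.0) / (0.50 + 0.59 + 0.28 + 0.28)
  = 65.7330 / 1.6500 = 39.84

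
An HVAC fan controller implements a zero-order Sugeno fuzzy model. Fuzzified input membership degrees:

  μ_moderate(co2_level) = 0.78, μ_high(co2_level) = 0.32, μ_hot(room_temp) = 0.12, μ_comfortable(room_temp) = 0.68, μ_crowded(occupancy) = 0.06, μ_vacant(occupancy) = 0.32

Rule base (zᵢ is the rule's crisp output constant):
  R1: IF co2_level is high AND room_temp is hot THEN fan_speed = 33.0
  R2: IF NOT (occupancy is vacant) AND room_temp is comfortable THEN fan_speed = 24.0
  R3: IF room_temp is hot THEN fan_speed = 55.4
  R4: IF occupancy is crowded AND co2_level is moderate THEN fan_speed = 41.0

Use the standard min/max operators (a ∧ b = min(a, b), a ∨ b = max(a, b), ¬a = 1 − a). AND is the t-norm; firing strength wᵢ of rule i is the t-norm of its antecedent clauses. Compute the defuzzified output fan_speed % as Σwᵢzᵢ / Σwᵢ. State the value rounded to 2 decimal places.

29.99

R1 (z=33.0): high=0.32, hot=0.12; AND[min(a, b)] → w = 0.12
R2 (z=24.0): ¬vacant=1−0.32=0.68, comfortable=0.68; AND[min(a, b)] → w = 0.68
R3 (z=55.4): hot=0.12 → w = 0.12
R4 (z=41.0): crowded=0.06, moderate=0.78; AND[min(a, b)] → w = 0.06
Weighted average = (0.12·33.0 + 0.68·24.0 + 0.12·55.4 + 0.06·41.0) / (0.12 + 0.68 + 0.12 + 0.06)
  = 29.3880 / 0.9800 = 29.99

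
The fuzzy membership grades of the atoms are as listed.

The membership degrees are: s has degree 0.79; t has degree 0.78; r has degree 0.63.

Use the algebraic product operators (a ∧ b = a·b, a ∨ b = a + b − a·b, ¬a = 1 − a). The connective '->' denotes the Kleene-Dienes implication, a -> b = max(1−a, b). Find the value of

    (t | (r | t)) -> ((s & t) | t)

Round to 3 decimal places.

0.916

r | t = a + b − a·b on (0.6300, 0.7800) = 0.9186
t | (r | t) = a + b − a·b on (0.7800, 0.9186) = 0.9821
s & t = a·b on (0.7900, 0.7800) = 0.6162
(s & t) | t = a + b − a·b on (0.6162, 0.7800) = 0.9156
(t | (r | t)) -> ((s & t) | t)  [Kleene-Dienes: max(1−a, b)] with a=0.9821, b=0.9156 → 0.9156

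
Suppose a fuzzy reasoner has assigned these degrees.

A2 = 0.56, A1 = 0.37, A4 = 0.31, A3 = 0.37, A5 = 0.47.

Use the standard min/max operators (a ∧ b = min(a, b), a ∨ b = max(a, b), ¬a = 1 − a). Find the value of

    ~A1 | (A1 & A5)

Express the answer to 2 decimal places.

0.63

~A1 = 1 − 0.37 = 0.63
A1 & A5 = min(a, b) on (0.37, 0.47) = 0.37
~A1 | (A1 & A5) = max(a, b) on (0.63, 0.37) = 0.63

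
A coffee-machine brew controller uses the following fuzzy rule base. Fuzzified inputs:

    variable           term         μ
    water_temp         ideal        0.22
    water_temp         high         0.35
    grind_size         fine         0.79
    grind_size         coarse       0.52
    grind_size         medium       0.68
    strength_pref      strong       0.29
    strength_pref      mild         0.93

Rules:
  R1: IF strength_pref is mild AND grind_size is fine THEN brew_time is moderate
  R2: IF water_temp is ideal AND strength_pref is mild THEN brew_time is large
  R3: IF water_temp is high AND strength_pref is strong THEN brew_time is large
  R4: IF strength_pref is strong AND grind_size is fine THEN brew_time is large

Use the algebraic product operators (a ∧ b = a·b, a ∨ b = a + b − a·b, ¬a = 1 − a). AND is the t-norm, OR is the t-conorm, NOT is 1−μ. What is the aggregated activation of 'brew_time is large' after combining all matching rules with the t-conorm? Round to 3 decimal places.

R1: mild=0.93, fine=0.79; AND[a·b] → w = 0.7347
R2: ideal=0.22, mild=0.93; AND[a·b] → w = 0.2046
R3: high=0.35, strong=0.29; AND[a·b] → w = 0.1015
R4: strong=0.29, fine=0.79; AND[a·b] → w = 0.2291
Rules with consequent 'large': {R2, R3, R4} → strengths 0.2046, 0.1015, 0.2291
Aggregate via t-conorm [a + b − a·b]: 0.4491

0.449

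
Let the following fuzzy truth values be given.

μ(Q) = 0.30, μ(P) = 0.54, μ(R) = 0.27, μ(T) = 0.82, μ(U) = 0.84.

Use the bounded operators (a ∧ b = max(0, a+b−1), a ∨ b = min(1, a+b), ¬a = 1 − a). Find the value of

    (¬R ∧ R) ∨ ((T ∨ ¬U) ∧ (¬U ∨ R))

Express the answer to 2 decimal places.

¬R = 1 − 0.27 = 0.73
¬R ∧ R = max(0, a+b−1) on (0.73, 0.27) = 0.00
¬U = 1 − 0.84 = 0.16
T ∨ ¬U = min(1, a+b) on (0.82, 0.16) = 0.98
¬U = 1 − 0.84 = 0.16
¬U ∨ R = min(1, a+b) on (0.16, 0.27) = 0.43
(T ∨ ¬U) ∧ (¬U ∨ R) = max(0, a+b−1) on (0.98, 0.43) = 0.41
(¬R ∧ R) ∨ ((T ∨ ¬U) ∧ (¬U ∨ R)) = min(1, a+b) on (0.00, 0.41) = 0.41

0.41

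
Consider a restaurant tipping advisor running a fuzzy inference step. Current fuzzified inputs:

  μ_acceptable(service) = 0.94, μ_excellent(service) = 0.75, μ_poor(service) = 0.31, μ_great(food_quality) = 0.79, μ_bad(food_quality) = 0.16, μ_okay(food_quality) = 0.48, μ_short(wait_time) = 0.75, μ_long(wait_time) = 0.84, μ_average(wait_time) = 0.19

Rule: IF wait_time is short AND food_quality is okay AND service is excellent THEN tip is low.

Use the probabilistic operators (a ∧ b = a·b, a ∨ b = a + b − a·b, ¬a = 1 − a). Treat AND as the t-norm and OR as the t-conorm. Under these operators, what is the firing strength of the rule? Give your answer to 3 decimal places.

0.270

firing strength: short=0.75, okay=0.48, excellent=0.75; AND[a·b] → w = 0.2700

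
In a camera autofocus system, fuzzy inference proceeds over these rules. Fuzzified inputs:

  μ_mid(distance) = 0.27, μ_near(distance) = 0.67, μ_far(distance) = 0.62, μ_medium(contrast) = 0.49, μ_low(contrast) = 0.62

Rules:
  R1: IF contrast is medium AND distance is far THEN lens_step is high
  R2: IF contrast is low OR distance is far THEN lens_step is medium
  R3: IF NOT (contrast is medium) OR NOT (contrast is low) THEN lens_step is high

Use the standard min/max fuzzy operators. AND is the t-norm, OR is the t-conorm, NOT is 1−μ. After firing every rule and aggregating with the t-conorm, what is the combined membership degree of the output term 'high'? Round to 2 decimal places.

R1: medium=0.49, far=0.62; AND[min(a, b)] → w = 0.49
R2: low=0.62, far=0.62; OR[max(a, b)] → w = 0.62
R3: ¬medium=1−0.49=0.51, ¬low=1−0.62=0.38; OR[max(a, b)] → w = 0.51
Rules with consequent 'high': {R1, R3} → strengths 0.49, 0.51
Aggregate via t-conorm [max(a, b)]: 0.51

0.51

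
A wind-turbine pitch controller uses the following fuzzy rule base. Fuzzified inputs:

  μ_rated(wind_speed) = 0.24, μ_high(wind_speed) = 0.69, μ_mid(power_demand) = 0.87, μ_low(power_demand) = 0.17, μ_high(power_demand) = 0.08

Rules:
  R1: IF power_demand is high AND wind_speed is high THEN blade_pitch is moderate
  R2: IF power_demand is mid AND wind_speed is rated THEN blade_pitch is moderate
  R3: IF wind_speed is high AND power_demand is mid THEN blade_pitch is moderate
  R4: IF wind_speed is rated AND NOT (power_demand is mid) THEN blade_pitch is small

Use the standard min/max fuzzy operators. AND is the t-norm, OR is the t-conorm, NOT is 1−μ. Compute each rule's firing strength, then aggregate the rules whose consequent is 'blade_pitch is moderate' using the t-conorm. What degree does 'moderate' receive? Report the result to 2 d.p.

R1: high=0.08, high=0.69; AND[min(a, b)] → w = 0.08
R2: mid=0.87, rated=0.24; AND[min(a, b)] → w = 0.24
R3: high=0.69, mid=0.87; AND[min(a, b)] → w = 0.69
R4: rated=0.24, ¬mid=1−0.87=0.13; AND[min(a, b)] → w = 0.13
Rules with consequent 'moderate': {R1, R2, R3} → strengths 0.08, 0.24, 0.69
Aggregate via t-conorm [max(a, b)]: 0.69

0.69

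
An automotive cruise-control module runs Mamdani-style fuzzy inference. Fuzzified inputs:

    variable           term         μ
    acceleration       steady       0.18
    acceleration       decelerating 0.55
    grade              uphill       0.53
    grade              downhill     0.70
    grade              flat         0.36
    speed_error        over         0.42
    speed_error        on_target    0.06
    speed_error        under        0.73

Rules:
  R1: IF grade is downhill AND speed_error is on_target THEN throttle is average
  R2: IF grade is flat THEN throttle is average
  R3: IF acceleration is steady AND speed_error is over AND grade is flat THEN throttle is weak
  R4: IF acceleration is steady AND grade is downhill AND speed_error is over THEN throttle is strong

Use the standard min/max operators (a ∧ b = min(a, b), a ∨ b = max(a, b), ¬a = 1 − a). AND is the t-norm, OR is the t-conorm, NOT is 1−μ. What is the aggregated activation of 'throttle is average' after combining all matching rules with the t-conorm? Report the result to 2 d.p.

0.36

R1: downhill=0.70, on_target=0.06; AND[min(a, b)] → w = 0.06
R2: flat=0.36 → w = 0.36
R3: steady=0.18, over=0.42, flat=0.36; AND[min(a, b)] → w = 0.18
R4: steady=0.18, downhill=0.70, over=0.42; AND[min(a, b)] → w = 0.18
Rules with consequent 'average': {R1, R2} → strengths 0.06, 0.36
Aggregate via t-conorm [max(a, b)]: 0.36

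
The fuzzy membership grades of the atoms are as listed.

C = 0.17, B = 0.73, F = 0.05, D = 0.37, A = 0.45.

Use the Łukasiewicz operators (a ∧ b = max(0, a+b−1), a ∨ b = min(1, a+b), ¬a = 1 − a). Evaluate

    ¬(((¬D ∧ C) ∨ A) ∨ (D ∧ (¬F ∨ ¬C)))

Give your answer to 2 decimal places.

¬D = 1 − 0.37 = 0.63
¬D ∧ C = max(0, a+b−1) on (0.63, 0.17) = 0.00
(¬D ∧ C) ∨ A = min(1, a+b) on (0.00, 0.45) = 0.45
¬F = 1 − 0.05 = 0.95
¬C = 1 − 0.17 = 0.83
¬F ∨ ¬C = min(1, a+b) on (0.95, 0.83) = 1.00
D ∧ (¬F ∨ ¬C) = max(0, a+b−1) on (0.37, 1.00) = 0.37
((¬D ∧ C) ∨ A) ∨ (D ∧ (¬F ∨ ¬C)) = min(1, a+b) on (0.45, 0.37) = 0.82
¬(((¬D ∧ C) ∨ A) ∨ (D ∧ (¬F ∨ ¬C))) = 1 − 0.82 = 0.18

0.18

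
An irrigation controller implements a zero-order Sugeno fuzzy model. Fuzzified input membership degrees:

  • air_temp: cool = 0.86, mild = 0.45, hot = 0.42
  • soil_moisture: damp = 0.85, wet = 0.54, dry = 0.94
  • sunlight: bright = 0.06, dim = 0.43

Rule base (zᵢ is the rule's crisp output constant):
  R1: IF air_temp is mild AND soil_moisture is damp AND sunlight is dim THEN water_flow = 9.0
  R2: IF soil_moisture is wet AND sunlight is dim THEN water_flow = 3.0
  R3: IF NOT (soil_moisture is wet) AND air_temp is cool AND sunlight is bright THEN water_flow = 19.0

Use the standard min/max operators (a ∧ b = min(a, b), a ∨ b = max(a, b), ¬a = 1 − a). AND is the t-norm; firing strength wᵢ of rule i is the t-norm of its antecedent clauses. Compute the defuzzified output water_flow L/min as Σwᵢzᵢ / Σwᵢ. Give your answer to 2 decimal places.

6.85

R1 (z=9.0): mild=0.45, damp=0.85, dim=0.43; AND[min(a, b)] → w = 0.43
R2 (z=3.0): wet=0.54, dim=0.43; AND[min(a, b)] → w = 0.43
R3 (z=19.0): ¬wet=1−0.54=0.46, cool=0.86, bright=0.06; AND[min(a, b)] → w = 0.06
Weighted average = (0.43·9.0 + 0.43·3.0 + 0.06·19.0) / (0.43 + 0.43 + 0.06)
  = 6.3000 / 0.9200 = 6.85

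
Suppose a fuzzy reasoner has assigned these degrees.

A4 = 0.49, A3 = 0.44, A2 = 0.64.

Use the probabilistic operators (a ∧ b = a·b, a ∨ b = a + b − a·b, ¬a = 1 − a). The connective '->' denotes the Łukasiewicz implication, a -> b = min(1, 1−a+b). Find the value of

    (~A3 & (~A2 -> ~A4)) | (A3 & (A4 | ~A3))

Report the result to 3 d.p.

~A3 = 1 − 0.4400 = 0.5600
~A2 = 1 − 0.6400 = 0.3600
~A4 = 1 − 0.4900 = 0.5100
~A2 -> ~A4  [Łukasiewicz: min(1, 1−a+b)] with a=0.3600, b=0.5100 → 1.0000
~A3 & (~A2 -> ~A4) = a·b on (0.5600, 1.0000) = 0.5600
~A3 = 1 − 0.4400 = 0.5600
A4 | ~A3 = a + b − a·b on (0.4900, 0.5600) = 0.7756
A3 & (A4 | ~A3) = a·b on (0.4400, 0.7756) = 0.3413
(~A3 & (~A2 -> ~A4)) | (A3 & (A4 | ~A3)) = a + b − a·b on (0.5600, 0.3413) = 0.7102

0.710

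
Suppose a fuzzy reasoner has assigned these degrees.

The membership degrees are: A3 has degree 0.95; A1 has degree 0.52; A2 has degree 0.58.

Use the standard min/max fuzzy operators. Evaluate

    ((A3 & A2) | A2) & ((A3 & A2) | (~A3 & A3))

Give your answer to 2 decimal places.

A3 & A2 = min(a, b) on (0.95, 0.58) = 0.58
(A3 & A2) | A2 = max(a, b) on (0.58, 0.58) = 0.58
A3 & A2 = min(a, b) on (0.95, 0.58) = 0.58
~A3 = 1 − 0.95 = 0.05
~A3 & A3 = min(a, b) on (0.05, 0.95) = 0.05
(A3 & A2) | (~A3 & A3) = max(a, b) on (0.58, 0.05) = 0.58
((A3 & A2) | A2) & ((A3 & A2) | (~A3 & A3)) = min(a, b) on (0.58, 0.58) = 0.58

0.58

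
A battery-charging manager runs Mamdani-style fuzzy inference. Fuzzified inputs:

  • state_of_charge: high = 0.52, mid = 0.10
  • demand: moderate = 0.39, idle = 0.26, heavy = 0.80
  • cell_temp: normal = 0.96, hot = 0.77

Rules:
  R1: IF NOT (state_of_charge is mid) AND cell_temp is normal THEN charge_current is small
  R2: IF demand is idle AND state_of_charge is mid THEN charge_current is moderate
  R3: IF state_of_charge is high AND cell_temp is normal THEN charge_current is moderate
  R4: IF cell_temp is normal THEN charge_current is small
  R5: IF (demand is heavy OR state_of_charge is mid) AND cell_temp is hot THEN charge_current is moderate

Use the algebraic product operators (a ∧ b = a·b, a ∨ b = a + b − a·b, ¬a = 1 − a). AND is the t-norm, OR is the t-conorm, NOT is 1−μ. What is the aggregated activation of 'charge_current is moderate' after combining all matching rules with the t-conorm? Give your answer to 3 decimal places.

0.820

R1: ¬mid=1−0.10=0.90, normal=0.96; AND[a·b] → w = 0.8640
R2: idle=0.26, mid=0.10; AND[a·b] → w = 0.0260
R3: high=0.52, normal=0.96; AND[a·b] → w = 0.4992
R4: normal=0.96 → w = 0.9600
R5: (heavy=0.80 OR mid=0.10) = 0.8200; AND[a·b] with hot=0.77 → w = 0.6314
Rules with consequent 'moderate': {R2, R3, R5} → strengths 0.0260, 0.4992, 0.6314
Aggregate via t-conorm [a + b − a·b]: 0.8202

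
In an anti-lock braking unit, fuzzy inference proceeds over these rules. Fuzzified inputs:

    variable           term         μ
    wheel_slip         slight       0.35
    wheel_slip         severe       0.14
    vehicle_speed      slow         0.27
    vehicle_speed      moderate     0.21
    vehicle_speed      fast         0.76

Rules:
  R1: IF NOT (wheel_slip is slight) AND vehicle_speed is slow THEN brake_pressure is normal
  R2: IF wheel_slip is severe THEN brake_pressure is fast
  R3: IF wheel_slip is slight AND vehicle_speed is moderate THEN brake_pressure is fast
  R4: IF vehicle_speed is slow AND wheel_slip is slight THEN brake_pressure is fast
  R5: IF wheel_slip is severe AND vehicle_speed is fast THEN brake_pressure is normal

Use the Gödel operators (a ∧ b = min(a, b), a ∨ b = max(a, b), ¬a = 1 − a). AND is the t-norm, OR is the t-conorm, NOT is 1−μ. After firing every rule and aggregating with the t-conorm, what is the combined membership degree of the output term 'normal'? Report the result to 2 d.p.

R1: ¬slight=1−0.35=0.65, slow=0.27; AND[min(a, b)] → w = 0.27
R2: severe=0.14 → w = 0.14
R3: slight=0.35, moderate=0.21; AND[min(a, b)] → w = 0.21
R4: slow=0.27, slight=0.35; AND[min(a, b)] → w = 0.27
R5: severe=0.14, fast=0.76; AND[min(a, b)] → w = 0.14
Rules with consequent 'normal': {R1, R5} → strengths 0.27, 0.14
Aggregate via t-conorm [max(a, b)]: 0.27

0.27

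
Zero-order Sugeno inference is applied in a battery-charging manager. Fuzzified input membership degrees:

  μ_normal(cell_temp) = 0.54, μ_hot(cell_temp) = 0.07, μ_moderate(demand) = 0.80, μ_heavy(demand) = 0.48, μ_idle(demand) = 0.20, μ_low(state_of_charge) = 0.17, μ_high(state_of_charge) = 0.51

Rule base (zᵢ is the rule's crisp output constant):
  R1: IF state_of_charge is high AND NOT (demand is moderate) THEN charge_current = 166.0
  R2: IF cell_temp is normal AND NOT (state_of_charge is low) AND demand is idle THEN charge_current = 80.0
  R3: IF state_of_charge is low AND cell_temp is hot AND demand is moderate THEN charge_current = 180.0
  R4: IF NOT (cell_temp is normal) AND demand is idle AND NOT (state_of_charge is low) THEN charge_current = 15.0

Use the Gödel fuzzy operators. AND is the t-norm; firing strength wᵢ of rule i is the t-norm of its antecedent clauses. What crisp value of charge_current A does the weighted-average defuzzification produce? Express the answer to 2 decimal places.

96.72

R1 (z=166.0): high=0.51, ¬moderate=1−0.80=0.20; AND[min(a, b)] → w = 0.20
R2 (z=80.0): normal=0.54, ¬low=1−0.17=0.83, idle=0.20; AND[min(a, b)] → w = 0.20
R3 (z=180.0): low=0.17, hot=0.07, moderate=0.80; AND[min(a, b)] → w = 0.07
R4 (z=15.0): ¬normal=1−0.54=0.46, idle=0.20, ¬low=1−0.17=0.83; AND[min(a, b)] → w = 0.20
Weighted average = (0.20·166.0 + 0.20·80.0 + 0.07·180.0 + 0.20·15.0) / (0.20 + 0.20 + 0.07 + 0.20)
  = 64.8000 / 0.6700 = 96.72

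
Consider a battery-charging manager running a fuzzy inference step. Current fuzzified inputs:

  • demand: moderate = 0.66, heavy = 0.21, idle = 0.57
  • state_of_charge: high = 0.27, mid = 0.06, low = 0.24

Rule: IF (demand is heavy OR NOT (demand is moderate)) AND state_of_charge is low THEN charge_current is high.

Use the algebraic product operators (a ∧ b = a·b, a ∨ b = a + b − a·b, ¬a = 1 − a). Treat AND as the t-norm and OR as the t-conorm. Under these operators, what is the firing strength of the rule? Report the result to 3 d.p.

0.115

firing strength: (heavy=0.21 OR ¬moderate=1−0.66=0.34) = 0.4786; AND[a·b] with low=0.24 → w = 0.1149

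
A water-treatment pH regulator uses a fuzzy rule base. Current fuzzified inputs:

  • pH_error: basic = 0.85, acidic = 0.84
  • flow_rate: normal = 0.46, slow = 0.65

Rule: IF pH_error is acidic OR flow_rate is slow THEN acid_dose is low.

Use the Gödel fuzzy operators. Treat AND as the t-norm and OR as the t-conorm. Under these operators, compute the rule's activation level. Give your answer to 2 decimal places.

0.84

firing strength: acidic=0.84, slow=0.65; OR[max(a, b)] → w = 0.84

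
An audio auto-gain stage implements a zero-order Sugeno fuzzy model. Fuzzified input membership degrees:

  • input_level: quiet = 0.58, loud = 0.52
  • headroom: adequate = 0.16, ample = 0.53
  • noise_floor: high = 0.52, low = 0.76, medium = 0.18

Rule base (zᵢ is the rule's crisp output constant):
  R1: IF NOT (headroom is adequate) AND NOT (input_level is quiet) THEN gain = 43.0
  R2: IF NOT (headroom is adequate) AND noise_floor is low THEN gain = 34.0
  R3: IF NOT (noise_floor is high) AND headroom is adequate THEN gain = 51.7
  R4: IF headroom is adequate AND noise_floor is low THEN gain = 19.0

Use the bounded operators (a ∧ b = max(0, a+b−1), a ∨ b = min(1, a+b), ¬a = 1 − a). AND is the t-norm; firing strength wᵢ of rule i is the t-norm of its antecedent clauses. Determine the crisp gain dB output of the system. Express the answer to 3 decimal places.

R1 (z=43.0): ¬adequate=1−0.16=0.84, ¬quiet=1−0.58=0.42; AND[max(0, a+b−1)] → w = 0.26
R2 (z=34.0): ¬adequate=1−0.16=0.84, low=0.76; AND[max(0, a+b−1)] → w = 0.60
R3 (z=51.7): ¬high=1−0.52=0.48, adequate=0.16; AND[max(0, a+b−1)] → w = 0.00
R4 (z=19.0): adequate=0.16, low=0.76; AND[max(0, a+b−1)] → w = 0.00
Weighted average = (0.26·43.0 + 0.60·34.0 + 0.00·51.7 + 0.00·19.0) / (0.26 + 0.60 + 0.00 + 0.00)
  = 31.5800 / 0.8600 = 36.721

36.721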